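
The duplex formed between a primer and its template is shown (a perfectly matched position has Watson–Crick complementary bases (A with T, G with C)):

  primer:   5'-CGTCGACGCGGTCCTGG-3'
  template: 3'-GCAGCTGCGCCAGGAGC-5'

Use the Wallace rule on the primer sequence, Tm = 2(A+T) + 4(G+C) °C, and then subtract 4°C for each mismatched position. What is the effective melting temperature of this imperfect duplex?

Primer base counts: A=1, T=3, G=7, C=6 → A+T=4, G+C=13
Perfect-match Tm = 2(4) + 4(13) = 8 + 52 = 60°C
Mismatches (positions where the bases are not complementary): 1 (at position 16)
Effective Tm = 60 − 1×4 = 60 − 4 = 56°C

56°C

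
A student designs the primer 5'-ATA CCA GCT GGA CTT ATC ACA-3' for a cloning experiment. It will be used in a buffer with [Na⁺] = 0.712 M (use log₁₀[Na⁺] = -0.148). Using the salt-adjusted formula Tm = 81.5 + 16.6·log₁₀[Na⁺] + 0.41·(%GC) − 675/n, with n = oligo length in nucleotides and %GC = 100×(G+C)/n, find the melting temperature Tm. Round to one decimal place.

64.5°C

Length n = 21. Scanning the sequence gives C=6, G=3, T=5, A=7.
G+C = 9, so %GC = 9/21 × 100 = 42.857%
Salt term: 16.6 × (-0.148) = -2.457
GC term: 0.41 × 42.857 = 17.571; length term: −675/21 = −32.143
Tm = 81.5 + (-2.457) + 17.571 − 32.143 = 64.471 → 64.5°C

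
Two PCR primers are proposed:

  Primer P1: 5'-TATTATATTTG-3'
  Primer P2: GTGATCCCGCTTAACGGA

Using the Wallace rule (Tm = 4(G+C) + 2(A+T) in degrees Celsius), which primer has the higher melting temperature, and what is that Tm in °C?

Primer P1: A+T=10, G+C=1 → Tm = 2(10)+4(1) = 24°C
Primer P2: A+T=8, G+C=10 → Tm = 2(8)+4(10) = 56°C
24°C vs 56°C → primer P2 is higher.

Primer P2, 56°C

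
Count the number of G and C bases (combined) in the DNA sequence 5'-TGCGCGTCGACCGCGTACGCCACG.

18

Base counts: A=3, G=8, C=10, T=3
Total G or C: 8 + 10 = 18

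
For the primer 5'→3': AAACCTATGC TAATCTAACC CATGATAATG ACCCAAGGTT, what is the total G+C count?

G=5, C=10, T=10, A=15
G+C = 5 + 10 = 15

15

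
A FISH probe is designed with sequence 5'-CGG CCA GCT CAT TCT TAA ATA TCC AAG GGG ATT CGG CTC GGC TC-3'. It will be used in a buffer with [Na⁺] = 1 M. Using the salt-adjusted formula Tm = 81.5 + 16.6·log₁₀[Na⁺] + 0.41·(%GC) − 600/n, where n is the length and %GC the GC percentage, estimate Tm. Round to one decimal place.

Length n = 44. T=11, C=13, G=11, A=9
G+C = 24, so %GC = 24/44 × 100 = 54.545%
Salt term: 16.6 × (0) = 0
GC term: 0.41 × 54.545 = 22.363; length term: −600/44 = −13.636
Tm = 81.5 + (0) + 22.363 − 13.636 = 90.227 → 90.2°C

90.2°C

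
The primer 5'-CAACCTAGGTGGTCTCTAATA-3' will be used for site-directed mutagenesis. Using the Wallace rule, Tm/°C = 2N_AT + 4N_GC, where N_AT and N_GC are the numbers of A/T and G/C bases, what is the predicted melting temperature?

Base counts: G=4, T=6, C=5, A=6
A+T = 12, G+C = 9
Tm = 4·9 + 2·12 = 36 + 24 = 60°C

60°C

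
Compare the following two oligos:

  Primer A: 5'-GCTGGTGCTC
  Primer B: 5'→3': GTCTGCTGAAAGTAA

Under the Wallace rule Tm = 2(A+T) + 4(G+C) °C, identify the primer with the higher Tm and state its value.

Primer B, 42°C

Primer A: A+T=3, G+C=7 → Tm = 2(3)+4(7) = 34°C
Primer B: A+T=9, G+C=6 → Tm = 2(9)+4(6) = 42°C
34°C vs 42°C → primer B is higher.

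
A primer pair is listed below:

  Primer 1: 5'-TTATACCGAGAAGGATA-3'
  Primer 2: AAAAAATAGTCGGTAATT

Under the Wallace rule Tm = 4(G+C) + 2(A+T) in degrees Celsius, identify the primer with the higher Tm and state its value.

Primer 1: A+T=11, G+C=6 → Tm = 2(11)+4(6) = 46°C
Primer 2: A+T=14, G+C=4 → Tm = 2(14)+4(4) = 44°C
46°C vs 44°C → primer 1 is higher.

Primer 1, 46°C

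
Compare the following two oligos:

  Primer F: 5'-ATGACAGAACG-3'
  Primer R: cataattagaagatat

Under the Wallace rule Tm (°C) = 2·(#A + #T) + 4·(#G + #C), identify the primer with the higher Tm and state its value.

Primer F: A+T=6, G+C=5 → Tm = 2(6)+4(5) = 32°C
Primer R: A+T=13, G+C=3 → Tm = 2(13)+4(3) = 38°C
32°C vs 38°C → primer R is higher.

Primer R, 38°C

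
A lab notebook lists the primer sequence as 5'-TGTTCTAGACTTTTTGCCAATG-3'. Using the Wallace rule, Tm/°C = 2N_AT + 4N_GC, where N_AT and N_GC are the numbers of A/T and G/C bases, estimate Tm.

Counting bases: G=4, C=4, T=10, A=4
AT pairs contribute 14, GC pairs contribute 8.
Tm = 2×14 + 4×8 = 60°C

60°C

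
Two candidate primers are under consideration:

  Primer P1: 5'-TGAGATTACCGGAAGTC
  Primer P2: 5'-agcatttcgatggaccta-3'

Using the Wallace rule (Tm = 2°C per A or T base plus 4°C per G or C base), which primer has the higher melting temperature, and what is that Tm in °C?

Primer P1: A+T=9, G+C=8 → Tm = 2(9)+4(8) = 50°C
Primer P2: A+T=10, G+C=8 → Tm = 2(10)+4(8) = 52°C
50°C vs 52°C → primer P2 is higher.

Primer P2, 52°C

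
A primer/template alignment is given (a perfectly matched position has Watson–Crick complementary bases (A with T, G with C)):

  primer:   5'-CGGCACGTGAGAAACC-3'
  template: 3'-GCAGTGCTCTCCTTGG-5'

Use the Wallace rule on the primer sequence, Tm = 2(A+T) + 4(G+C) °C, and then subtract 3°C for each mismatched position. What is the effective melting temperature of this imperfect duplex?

Primer base counts: A=5, T=1, G=5, C=5 → A+T=6, G+C=10
Perfect-match Tm = 2(6) + 4(10) = 12 + 40 = 52°C
Mismatches (positions where the bases are not complementary): 3 (at positions 3, 8, 12)
Effective Tm = 52 − 3×3 = 52 − 9 = 43°C

43°C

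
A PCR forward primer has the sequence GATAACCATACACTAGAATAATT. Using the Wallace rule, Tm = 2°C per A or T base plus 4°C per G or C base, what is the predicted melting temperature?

Base counts: A=11, T=6, C=4, G=2
A+T = 17, G+C = 6
Tm = 4·6 + 2·17 = 24 + 34 = 58°C

58°C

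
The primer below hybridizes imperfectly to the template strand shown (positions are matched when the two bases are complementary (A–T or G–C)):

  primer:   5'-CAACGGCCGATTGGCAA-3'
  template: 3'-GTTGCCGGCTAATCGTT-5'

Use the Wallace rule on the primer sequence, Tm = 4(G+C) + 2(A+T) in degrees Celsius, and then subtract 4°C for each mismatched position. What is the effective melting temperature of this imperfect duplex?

Primer base counts: A=5, T=2, G=5, C=5 → A+T=7, G+C=10
Perfect-match Tm = 2(7) + 4(10) = 14 + 40 = 54°C
Mismatches (positions where the bases are not complementary): 1 (at position 13)
Effective Tm = 54 − 1×4 = 54 − 4 = 50°C

50°C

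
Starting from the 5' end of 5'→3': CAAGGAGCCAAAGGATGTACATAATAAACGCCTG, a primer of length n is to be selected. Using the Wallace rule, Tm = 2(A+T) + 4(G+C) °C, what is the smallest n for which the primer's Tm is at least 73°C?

n = 27

First 26 bases: CAAGGAGCCAAAGGATGTACATAATA → Tm = 72°C (< 73°C)
First 27 bases: CAAGGAGCCAAAGGATGTACATAATAA → Tm = 74°C (≥ 73°C)
Each additional base adds 2°C (A/T) or 4°C (G/C), so Tm is non-decreasing in n; n = 27 is the first length to reach 73°C.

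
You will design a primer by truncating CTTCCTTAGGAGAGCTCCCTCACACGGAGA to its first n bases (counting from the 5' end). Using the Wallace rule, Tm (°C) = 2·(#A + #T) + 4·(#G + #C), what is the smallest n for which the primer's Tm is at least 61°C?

First 19 bases: CTTCCTTAGGAGAGCTCCC → Tm = 60°C (< 61°C)
First 20 bases: CTTCCTTAGGAGAGCTCCCT → Tm = 62°C (≥ 61°C)
Each additional base adds 2°C (A/T) or 4°C (G/C), so Tm is non-decreasing in n; n = 20 is the first length to reach 61°C.

n = 20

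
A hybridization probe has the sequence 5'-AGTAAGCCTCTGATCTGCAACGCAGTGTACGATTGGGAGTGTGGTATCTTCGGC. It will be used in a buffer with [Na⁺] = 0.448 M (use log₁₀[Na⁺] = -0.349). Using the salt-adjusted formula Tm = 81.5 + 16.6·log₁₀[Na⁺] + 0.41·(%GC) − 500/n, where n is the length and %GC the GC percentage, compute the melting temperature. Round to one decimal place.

Length n = 54. Counting bases: G=17, A=11, C=11, T=15
G+C = 28, so %GC = 28/54 × 100 = 51.852%
Salt term: 16.6 × (-0.349) = -5.793
GC term: 0.41 × 51.852 = 21.259; length term: −500/54 = −9.259
Tm = 81.5 + (-5.793) + 21.259 − 9.259 = 87.707 → 87.7°C

87.7°C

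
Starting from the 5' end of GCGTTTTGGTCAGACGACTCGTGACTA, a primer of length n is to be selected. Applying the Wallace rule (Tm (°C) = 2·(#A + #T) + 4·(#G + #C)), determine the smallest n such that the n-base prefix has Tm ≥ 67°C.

n = 22

First 21 bases: GCGTTTTGGTCAGACGACTCG → Tm = 66°C (< 67°C)
First 22 bases: GCGTTTTGGTCAGACGACTCGT → Tm = 68°C (≥ 67°C)
Since every base adds ≥2°C, Tm only increases with n, so the threshold is first crossed at n = 22.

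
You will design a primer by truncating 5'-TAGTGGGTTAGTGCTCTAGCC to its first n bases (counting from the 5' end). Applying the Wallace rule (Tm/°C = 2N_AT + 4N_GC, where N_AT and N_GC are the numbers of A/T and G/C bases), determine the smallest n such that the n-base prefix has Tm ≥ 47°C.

First 15 bases: TAGTGGGTTAGTGCT → Tm = 44°C (< 47°C)
First 16 bases: TAGTGGGTTAGTGCTC → Tm = 48°C (≥ 47°C)
Since every base adds ≥2°C, Tm only increases with n, so the threshold is first crossed at n = 16.

n = 16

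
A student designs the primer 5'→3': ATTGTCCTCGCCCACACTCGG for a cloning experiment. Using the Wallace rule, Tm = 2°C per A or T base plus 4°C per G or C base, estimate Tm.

Base counts: T=5, A=3, C=9, G=4
So N_AT = 8 and N_GC = 13.
Tm = 2×8 + 4×13 = 68°C

68°C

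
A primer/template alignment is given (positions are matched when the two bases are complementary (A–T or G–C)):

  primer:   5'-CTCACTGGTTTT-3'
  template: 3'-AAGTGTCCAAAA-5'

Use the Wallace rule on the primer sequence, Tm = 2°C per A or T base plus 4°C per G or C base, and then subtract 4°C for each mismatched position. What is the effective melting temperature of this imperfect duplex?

Primer base counts: A=1, T=6, G=2, C=3 → A+T=7, G+C=5
Perfect-match Tm = 2(7) + 4(5) = 14 + 20 = 34°C
Mismatches (positions where the bases are not complementary): 2 (at positions 1, 6)
Effective Tm = 34 − 2×4 = 34 − 8 = 26°C

26°C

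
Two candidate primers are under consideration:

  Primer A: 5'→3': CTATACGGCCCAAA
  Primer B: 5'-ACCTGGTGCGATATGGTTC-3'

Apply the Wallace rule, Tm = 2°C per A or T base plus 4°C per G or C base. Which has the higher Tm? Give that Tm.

Primer A: A+T=7, G+C=7 → Tm = 2(7)+4(7) = 42°C
Primer B: A+T=9, G+C=10 → Tm = 2(9)+4(10) = 58°C
42°C vs 58°C → primer B is higher.

Primer B, 58°C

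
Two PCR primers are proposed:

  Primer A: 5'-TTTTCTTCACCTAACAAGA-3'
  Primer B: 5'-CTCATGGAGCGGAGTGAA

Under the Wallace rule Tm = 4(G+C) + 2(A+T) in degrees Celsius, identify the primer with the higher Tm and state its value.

Primer B, 56°C

Primer A: A+T=13, G+C=6 → Tm = 2(13)+4(6) = 50°C
Primer B: A+T=8, G+C=10 → Tm = 2(8)+4(10) = 56°C
50°C vs 56°C → primer B is higher.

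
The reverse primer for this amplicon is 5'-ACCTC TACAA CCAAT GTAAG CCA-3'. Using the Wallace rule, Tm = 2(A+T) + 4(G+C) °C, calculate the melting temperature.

Base counts: A=9, T=4, C=8, G=2
AT pairs contribute 13, GC pairs contribute 10.
Tm = 2(13) + 4(10) = 26 + 40 = 66°C

66°C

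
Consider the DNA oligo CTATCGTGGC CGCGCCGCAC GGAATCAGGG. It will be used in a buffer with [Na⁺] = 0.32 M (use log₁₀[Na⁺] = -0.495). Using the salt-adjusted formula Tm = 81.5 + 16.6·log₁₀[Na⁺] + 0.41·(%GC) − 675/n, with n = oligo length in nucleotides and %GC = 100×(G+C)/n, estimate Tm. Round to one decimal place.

Length n = 30. Base counts: A=5, T=4, C=10, G=11
G+C = 21, so %GC = 21/30 × 100 = 70%
Salt term: 16.6 × (-0.495) = -8.217
GC term: 0.41 × 70 = 28.7; length term: −675/30 = −22.5
Tm = 81.5 + (-8.217) + 28.7 − 22.5 = 79.483 → 79.5°C

79.5°C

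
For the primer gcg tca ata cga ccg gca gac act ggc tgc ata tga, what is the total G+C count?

Scanning the sequence gives G=10, T=6, A=10, C=10.
G+C = 10 + 10 = 20

20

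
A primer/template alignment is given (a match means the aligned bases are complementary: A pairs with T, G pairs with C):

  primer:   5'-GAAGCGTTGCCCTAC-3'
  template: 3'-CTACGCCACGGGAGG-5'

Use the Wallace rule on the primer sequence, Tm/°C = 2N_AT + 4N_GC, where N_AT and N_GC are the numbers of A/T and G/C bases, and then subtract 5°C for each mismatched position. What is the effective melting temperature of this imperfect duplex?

33°C

Primer base counts: A=3, T=3, G=4, C=5 → A+T=6, G+C=9
Perfect-match Tm = 2(6) + 4(9) = 12 + 36 = 48°C
Mismatches (positions where the bases are not complementary): 3 (at positions 3, 7, 14)
Effective Tm = 48 − 3×5 = 48 − 15 = 33°C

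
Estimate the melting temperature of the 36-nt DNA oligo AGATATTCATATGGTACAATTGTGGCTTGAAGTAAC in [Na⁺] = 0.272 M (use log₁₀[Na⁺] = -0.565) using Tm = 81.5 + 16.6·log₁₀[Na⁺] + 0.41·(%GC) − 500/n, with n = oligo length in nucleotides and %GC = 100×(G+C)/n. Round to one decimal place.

71.9°C

Length n = 36. Base counts: G=8, T=12, C=4, A=12
G+C = 12, so %GC = 12/36 × 100 = 33.333%
Salt term: 16.6 × (-0.565) = -9.379
GC term: 0.41 × 33.333 = 13.667; length term: −500/36 = −13.889
Tm = 81.5 + (-9.379) + 13.667 − 13.889 = 71.899 → 71.9°C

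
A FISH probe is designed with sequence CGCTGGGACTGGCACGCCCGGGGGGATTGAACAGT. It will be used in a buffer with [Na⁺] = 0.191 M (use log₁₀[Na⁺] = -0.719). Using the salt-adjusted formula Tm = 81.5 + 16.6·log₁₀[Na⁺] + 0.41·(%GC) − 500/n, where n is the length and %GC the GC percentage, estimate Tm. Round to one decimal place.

83.4°C

Length n = 35. Base counts: C=9, G=15, T=5, A=6
G+C = 24, so %GC = 24/35 × 100 = 68.571%
Salt term: 16.6 × (-0.719) = -11.935
GC term: 0.41 × 68.571 = 28.114; length term: −500/35 = −14.286
Tm = 81.5 + (-11.935) + 28.114 − 14.286 = 83.393 → 83.4°C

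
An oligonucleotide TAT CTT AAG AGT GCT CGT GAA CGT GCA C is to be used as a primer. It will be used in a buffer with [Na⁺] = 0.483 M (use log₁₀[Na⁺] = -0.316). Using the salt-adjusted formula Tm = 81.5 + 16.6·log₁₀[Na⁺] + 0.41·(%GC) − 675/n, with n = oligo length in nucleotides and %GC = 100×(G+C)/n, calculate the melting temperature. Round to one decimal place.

71.2°C

Length n = 28. Base counts: T=8, A=7, C=6, G=7
G+C = 13, so %GC = 13/28 × 100 = 46.429%
Salt term: 16.6 × (-0.316) = -5.246
GC term: 0.41 × 46.429 = 19.036; length term: −675/28 = −24.107
Tm = 81.5 + (-5.246) + 19.036 − 24.107 = 71.183 → 71.2°C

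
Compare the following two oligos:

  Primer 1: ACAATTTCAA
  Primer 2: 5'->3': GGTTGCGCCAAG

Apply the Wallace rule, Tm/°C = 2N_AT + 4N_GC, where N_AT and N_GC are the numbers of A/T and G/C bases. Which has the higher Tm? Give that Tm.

Primer 2, 40°C

Primer 1: A+T=8, G+C=2 → Tm = 2(8)+4(2) = 24°C
Primer 2: A+T=4, G+C=8 → Tm = 2(4)+4(8) = 40°C
24°C vs 40°C → primer 2 is higher.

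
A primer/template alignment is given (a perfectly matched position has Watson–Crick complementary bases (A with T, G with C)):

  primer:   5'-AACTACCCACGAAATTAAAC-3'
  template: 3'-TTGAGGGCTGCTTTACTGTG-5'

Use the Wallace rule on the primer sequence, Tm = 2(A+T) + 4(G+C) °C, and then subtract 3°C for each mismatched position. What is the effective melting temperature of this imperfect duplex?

42°C

Primer base counts: A=10, T=3, G=1, C=6 → A+T=13, G+C=7
Perfect-match Tm = 2(13) + 4(7) = 26 + 28 = 54°C
Mismatches (positions where the bases are not complementary): 4 (at positions 5, 8, 16, 18)
Effective Tm = 54 − 4×3 = 54 − 12 = 42°C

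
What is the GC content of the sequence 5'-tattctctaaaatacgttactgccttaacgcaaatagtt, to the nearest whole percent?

G=4, C=8, T=14, A=13
G+C = 4 + 8 = 12 out of 39 bases
%GC = 12/39 × 100 = 30.77% ≈ 31%

31%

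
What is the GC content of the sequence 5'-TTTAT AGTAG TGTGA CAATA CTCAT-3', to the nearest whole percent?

28%

A=8, G=4, C=3, T=10
G+C = 4 + 3 = 7 out of 25 bases
%GC = 7/25 × 100 = 28% ≈ 28%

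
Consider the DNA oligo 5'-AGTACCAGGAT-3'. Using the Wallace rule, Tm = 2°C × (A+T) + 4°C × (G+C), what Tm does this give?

G=3, A=4, T=2, C=2
AT pairs contribute 6, GC pairs contribute 5.
Tm = 2(6) + 4(5) = 12 + 20 = 32°C

32°C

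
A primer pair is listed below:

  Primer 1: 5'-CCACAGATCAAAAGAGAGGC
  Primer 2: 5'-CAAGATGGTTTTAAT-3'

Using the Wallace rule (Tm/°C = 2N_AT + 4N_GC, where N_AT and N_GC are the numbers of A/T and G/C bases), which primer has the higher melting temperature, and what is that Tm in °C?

Primer 1, 60°C

Primer 1: A+T=10, G+C=10 → Tm = 2(10)+4(10) = 60°C
Primer 2: A+T=11, G+C=4 → Tm = 2(11)+4(4) = 38°C
60°C vs 38°C → primer 1 is higher.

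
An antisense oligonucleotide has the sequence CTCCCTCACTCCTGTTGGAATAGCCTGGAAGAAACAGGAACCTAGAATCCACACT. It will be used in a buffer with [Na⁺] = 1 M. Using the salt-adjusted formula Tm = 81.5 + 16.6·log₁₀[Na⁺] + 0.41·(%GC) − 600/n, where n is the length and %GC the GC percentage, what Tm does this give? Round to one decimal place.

90.7°C

Length n = 55. Base counts: T=11, C=17, A=17, G=10
G+C = 27, so %GC = 27/55 × 100 = 49.091%
Salt term: 16.6 × (0) = 0
GC term: 0.41 × 49.091 = 20.127; length term: −600/55 = −10.909
Tm = 81.5 + (0) + 20.127 − 10.909 = 90.718 → 90.7°C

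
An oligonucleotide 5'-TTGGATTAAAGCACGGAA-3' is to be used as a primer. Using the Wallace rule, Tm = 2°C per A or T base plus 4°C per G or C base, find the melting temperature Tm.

Scanning the sequence gives T=4, C=2, A=7, G=5.
AT pairs contribute 11, GC pairs contribute 7.
Tm = 2×11 + 4×7 = 50°C

50°C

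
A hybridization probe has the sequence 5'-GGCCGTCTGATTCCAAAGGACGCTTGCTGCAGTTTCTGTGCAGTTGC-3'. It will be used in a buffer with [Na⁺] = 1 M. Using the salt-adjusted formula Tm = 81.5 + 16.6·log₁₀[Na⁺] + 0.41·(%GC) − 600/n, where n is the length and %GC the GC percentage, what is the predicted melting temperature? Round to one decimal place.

91.4°C

Length n = 47. Counting bases: G=14, C=12, A=7, T=14
G+C = 26, so %GC = 26/47 × 100 = 55.319%
Salt term: 16.6 × (0) = 0
GC term: 0.41 × 55.319 = 22.681; length term: −600/47 = −12.766
Tm = 81.5 + (0) + 22.681 − 12.766 = 91.415 → 91.4°C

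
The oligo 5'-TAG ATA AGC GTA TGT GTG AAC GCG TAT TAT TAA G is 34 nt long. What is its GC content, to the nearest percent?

Base counts: T=11, A=11, C=3, G=9
G+C = 9 + 3 = 12 out of 34 bases
%GC = 12/34 × 100 = 35.29% ≈ 35%

35%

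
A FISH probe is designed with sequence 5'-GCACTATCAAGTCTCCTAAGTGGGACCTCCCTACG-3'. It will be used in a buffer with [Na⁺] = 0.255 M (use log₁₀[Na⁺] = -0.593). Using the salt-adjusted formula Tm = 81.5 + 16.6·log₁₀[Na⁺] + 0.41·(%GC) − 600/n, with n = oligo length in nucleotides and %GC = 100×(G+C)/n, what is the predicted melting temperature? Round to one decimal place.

Length n = 35. A=8, T=8, C=12, G=7
G+C = 19, so %GC = 19/35 × 100 = 54.286%
Salt term: 16.6 × (-0.593) = -9.844
GC term: 0.41 × 54.286 = 22.257; length term: −600/35 = −17.143
Tm = 81.5 + (-9.844) + 22.257 − 17.143 = 76.77 → 76.8°C

76.8°C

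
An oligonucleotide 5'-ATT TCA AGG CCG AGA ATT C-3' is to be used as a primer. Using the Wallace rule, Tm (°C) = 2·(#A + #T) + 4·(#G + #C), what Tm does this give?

54°C

Scanning the sequence gives G=4, C=4, A=6, T=5.
So N_AT = 11 and N_GC = 8.
Tm = 2(11) + 4(8) = 22 + 32 = 54°C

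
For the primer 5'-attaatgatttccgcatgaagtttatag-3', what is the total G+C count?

Counting bases: C=3, A=9, G=5, T=11
Total G or C: 5 + 3 = 8

8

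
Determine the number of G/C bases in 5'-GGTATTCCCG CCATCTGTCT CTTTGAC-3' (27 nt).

14

A=3, C=9, T=10, G=5
G+C = 5 + 9 = 14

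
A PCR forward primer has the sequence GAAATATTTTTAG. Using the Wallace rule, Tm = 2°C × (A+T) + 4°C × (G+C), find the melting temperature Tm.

30°C

Base counts: T=6, C=0, G=2, A=5
A+T = 11, G+C = 2
Tm = 4·2 + 2·11 = 8 + 22 = 30°C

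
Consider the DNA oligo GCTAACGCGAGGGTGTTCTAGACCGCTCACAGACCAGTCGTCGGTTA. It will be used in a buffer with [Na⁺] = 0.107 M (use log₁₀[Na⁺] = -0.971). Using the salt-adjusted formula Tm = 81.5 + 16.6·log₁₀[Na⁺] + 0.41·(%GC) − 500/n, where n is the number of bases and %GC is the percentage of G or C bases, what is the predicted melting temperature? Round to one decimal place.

78.3°C

Length n = 47. Base counts: G=14, A=10, C=13, T=10
G+C = 27, so %GC = 27/47 × 100 = 57.447%
Salt term: 16.6 × (-0.971) = -16.119
GC term: 0.41 × 57.447 = 23.553; length term: −500/47 = −10.638
Tm = 81.5 + (-16.119) + 23.553 − 10.638 = 78.296 → 78.3°C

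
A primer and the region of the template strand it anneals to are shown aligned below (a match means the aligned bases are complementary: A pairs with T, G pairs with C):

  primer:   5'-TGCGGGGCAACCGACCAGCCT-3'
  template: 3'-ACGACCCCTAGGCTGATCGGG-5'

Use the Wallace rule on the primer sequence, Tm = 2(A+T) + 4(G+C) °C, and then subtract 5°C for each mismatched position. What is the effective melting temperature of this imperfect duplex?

Primer base counts: A=4, T=2, G=7, C=8 → A+T=6, G+C=15
Perfect-match Tm = 2(6) + 4(15) = 12 + 60 = 72°C
Mismatches (positions where the bases are not complementary): 5 (at positions 4, 8, 10, 16, 21)
Effective Tm = 72 − 5×5 = 72 − 25 = 47°C

47°C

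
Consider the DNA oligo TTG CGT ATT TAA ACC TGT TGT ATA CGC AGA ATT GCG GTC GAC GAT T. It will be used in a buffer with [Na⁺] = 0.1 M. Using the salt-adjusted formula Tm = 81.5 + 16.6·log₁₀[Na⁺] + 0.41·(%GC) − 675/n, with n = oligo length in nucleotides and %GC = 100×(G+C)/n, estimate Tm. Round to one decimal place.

Length n = 46. Base counts: T=16, G=11, C=8, A=11
G+C = 19, so %GC = 19/46 × 100 = 41.304%
Salt term: 16.6 × (-1) = -16.6
GC term: 0.41 × 41.304 = 16.935; length term: −675/46 = −14.674
Tm = 81.5 + (-16.6) + 16.935 − 14.674 = 67.161 → 67.2°C

67.2°C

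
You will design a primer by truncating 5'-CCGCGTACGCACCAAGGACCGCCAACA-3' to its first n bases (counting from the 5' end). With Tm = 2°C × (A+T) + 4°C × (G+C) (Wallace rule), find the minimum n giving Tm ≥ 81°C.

First 23 bases: CCGCGTACGCACCAAGGACCGCC → Tm = 80°C (< 81°C)
First 24 bases: CCGCGTACGCACCAAGGACCGCCA → Tm = 82°C (≥ 81°C)
Since every base adds ≥2°C, Tm only increases with n, so the threshold is first crossed at n = 24.

n = 24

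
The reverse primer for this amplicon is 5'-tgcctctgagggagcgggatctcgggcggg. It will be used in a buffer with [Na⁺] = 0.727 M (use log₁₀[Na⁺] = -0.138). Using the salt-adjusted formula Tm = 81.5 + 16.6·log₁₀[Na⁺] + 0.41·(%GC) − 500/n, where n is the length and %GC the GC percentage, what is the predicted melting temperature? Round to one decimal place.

92.6°C

Length n = 30. Counting bases: C=7, G=15, T=5, A=3
G+C = 22, so %GC = 22/30 × 100 = 73.333%
Salt term: 16.6 × (-0.138) = -2.291
GC term: 0.41 × 73.333 = 30.067; length term: −500/30 = −16.667
Tm = 81.5 + (-2.291) + 30.067 − 16.667 = 92.609 → 92.6°C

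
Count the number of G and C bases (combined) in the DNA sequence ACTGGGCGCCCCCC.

12

Scanning the sequence gives A=1, T=1, C=8, G=4.
Total G or C: 4 + 8 = 12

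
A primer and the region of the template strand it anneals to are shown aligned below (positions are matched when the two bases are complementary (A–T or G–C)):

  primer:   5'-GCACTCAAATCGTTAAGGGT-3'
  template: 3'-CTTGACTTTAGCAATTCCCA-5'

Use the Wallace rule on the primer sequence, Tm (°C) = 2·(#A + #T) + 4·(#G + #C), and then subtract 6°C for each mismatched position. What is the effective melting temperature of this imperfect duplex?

Primer base counts: A=6, T=5, G=5, C=4 → A+T=11, G+C=9
Perfect-match Tm = 2(11) + 4(9) = 22 + 36 = 58°C
Mismatches (positions where the bases are not complementary): 2 (at positions 2, 6)
Effective Tm = 58 − 2×6 = 58 − 12 = 46°C

46°C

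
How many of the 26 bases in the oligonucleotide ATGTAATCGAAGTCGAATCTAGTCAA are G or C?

9

Scanning the sequence gives T=7, C=4, G=5, A=10.
Total G or C: 5 + 4 = 9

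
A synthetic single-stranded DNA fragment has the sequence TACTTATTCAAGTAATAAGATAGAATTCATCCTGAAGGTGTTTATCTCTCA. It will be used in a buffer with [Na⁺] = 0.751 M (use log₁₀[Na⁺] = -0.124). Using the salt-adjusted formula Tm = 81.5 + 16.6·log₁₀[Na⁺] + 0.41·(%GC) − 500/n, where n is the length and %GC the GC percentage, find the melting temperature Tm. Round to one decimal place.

Length n = 51. G=7, A=17, C=8, T=19
G+C = 15, so %GC = 15/51 × 100 = 29.412%
Salt term: 16.6 × (-0.124) = -2.058
GC term: 0.41 × 29.412 = 12.059; length term: −500/51 = −9.804
Tm = 81.5 + (-2.058) + 12.059 − 9.804 = 81.697 → 81.7°C

81.7°C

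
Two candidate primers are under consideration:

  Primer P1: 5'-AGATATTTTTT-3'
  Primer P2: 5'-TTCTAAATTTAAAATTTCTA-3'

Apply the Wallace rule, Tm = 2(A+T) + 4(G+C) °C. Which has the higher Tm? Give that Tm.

Primer P2, 44°C

Primer P1: A+T=10, G+C=1 → Tm = 2(10)+4(1) = 24°C
Primer P2: A+T=18, G+C=2 → Tm = 2(18)+4(2) = 44°C
24°C vs 44°C → primer P2 is higher.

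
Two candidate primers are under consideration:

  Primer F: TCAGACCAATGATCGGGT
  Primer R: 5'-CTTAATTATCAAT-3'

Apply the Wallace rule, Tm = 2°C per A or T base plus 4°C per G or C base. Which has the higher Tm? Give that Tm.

Primer F, 54°C

Primer F: A+T=9, G+C=9 → Tm = 2(9)+4(9) = 54°C
Primer R: A+T=11, G+C=2 → Tm = 2(11)+4(2) = 30°C
54°C vs 30°C → primer F is higher.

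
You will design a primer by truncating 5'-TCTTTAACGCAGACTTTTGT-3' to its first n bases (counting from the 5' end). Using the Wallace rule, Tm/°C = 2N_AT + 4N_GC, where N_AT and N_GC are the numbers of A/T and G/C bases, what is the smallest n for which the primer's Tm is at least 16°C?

First 6 bases: TCTTTA → Tm = 14°C (< 16°C)
First 7 bases: TCTTTAA → Tm = 16°C (≥ 16°C)
Since every base adds ≥2°C, Tm only increases with n, so the threshold is first crossed at n = 7.

n = 7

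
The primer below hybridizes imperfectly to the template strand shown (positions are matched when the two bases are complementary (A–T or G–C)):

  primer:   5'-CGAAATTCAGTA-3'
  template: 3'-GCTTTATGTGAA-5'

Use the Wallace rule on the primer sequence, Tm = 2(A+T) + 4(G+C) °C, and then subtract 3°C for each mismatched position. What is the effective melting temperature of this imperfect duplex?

Primer base counts: A=5, T=3, G=2, C=2 → A+T=8, G+C=4
Perfect-match Tm = 2(8) + 4(4) = 16 + 16 = 32°C
Mismatches (positions where the bases are not complementary): 3 (at positions 7, 10, 12)
Effective Tm = 32 − 3×3 = 32 − 9 = 23°C

23°C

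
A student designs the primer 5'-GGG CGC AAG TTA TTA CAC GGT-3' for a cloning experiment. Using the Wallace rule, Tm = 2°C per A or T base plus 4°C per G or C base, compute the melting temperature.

64°C

Counting bases: A=5, C=4, T=5, G=7
So N_AT = 10 and N_GC = 11.
Tm = 2×10 + 4×11 = 64°C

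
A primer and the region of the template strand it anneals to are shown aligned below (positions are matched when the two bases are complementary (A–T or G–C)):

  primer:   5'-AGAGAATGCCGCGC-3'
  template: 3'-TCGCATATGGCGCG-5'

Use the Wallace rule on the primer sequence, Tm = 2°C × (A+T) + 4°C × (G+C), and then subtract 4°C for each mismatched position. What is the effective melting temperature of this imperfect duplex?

34°C

Primer base counts: A=4, T=1, G=5, C=4 → A+T=5, G+C=9
Perfect-match Tm = 2(5) + 4(9) = 10 + 36 = 46°C
Mismatches (positions where the bases are not complementary): 3 (at positions 3, 5, 8)
Effective Tm = 46 − 3×4 = 46 − 12 = 34°C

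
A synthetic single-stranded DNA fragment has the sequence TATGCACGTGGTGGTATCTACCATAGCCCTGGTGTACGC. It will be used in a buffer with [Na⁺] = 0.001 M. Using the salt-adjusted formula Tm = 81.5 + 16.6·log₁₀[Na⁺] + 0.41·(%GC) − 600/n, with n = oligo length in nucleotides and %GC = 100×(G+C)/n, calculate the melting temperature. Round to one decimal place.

Length n = 39. Base counts: G=11, C=10, A=7, T=11
G+C = 21, so %GC = 21/39 × 100 = 53.846%
Salt term: 16.6 × (-3) = -49.8
GC term: 0.41 × 53.846 = 22.077; length term: −600/39 = −15.385
Tm = 81.5 + (-49.8) + 22.077 − 15.385 = 38.392 → 38.4°C

38.4°C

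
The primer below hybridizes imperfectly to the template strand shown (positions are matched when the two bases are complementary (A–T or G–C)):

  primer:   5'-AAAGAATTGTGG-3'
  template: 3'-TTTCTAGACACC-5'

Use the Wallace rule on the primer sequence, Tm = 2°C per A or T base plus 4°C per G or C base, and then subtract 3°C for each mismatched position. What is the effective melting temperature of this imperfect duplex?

26°C

Primer base counts: A=5, T=3, G=4, C=0 → A+T=8, G+C=4
Perfect-match Tm = 2(8) + 4(4) = 16 + 16 = 32°C
Mismatches (positions where the bases are not complementary): 2 (at positions 6, 7)
Effective Tm = 32 − 2×3 = 32 − 6 = 26°C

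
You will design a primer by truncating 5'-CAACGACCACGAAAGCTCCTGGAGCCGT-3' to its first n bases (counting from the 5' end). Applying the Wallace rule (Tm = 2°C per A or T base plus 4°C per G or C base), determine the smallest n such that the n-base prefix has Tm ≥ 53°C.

First 17 bases: CAACGACCACGAAAGCT → Tm = 52°C (< 53°C)
First 18 bases: CAACGACCACGAAAGCTC → Tm = 56°C (≥ 53°C)
Since every base adds ≥2°C, Tm only increases with n, so the threshold is first crossed at n = 18.

n = 18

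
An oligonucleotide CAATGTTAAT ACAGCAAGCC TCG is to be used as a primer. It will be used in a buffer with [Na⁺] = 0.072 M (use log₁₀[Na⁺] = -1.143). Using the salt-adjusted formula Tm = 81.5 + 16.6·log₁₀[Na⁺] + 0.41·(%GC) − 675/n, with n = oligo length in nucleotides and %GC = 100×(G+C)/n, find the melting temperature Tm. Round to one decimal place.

51.0°C

Length n = 23. G=4, C=6, T=5, A=8
G+C = 10, so %GC = 10/23 × 100 = 43.478%
Salt term: 16.6 × (-1.143) = -18.974
GC term: 0.41 × 43.478 = 17.826; length term: −675/23 = −29.348
Tm = 81.5 + (-18.974) + 17.826 − 29.348 = 51.004 → 51.0°C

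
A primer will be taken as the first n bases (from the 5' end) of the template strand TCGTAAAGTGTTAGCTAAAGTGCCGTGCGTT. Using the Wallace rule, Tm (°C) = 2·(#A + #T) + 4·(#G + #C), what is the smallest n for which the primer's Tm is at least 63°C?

First 22 bases: TCGTAAAGTGTTAGCTAAAGTG → Tm = 60°C (< 63°C)
First 23 bases: TCGTAAAGTGTTAGCTAAAGTGC → Tm = 64°C (≥ 63°C)
Since every base adds ≥2°C, Tm only increases with n, so the threshold is first crossed at n = 23.

n = 23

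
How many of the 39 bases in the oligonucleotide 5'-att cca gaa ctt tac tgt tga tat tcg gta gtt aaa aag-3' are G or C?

Base counts: G=7, T=14, A=13, C=5
Total G or C: 7 + 5 = 12

12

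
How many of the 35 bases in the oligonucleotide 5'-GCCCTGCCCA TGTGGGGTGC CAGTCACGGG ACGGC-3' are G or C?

Base counts: T=5, G=14, A=4, C=12
G+C = 14 + 12 = 26

26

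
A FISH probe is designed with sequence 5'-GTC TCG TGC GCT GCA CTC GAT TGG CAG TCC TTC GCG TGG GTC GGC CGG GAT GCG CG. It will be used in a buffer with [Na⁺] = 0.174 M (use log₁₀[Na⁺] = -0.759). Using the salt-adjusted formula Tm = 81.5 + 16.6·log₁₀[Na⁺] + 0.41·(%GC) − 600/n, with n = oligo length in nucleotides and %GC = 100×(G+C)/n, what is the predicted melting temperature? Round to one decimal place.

Length n = 56. G=22, A=4, C=17, T=13
G+C = 39, so %GC = 39/56 × 100 = 69.643%
Salt term: 16.6 × (-0.759) = -12.599
GC term: 0.41 × 69.643 = 28.554; length term: −600/56 = −10.714
Tm = 81.5 + (-12.599) + 28.554 − 10.714 = 86.741 → 86.7°C

86.7°C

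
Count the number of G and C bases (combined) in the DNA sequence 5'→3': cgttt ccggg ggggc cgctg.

16

Counting bases: T=4, A=0, G=10, C=6
G+C = 10 + 6 = 16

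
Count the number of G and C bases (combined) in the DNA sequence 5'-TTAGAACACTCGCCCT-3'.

8

Base counts: A=4, G=2, T=4, C=6
G+C = 2 + 6 = 8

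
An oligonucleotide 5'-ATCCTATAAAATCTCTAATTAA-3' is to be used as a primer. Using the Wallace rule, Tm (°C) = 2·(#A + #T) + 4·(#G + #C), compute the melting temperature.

Scanning the sequence gives A=10, T=8, G=0, C=4.
AT pairs contribute 18, GC pairs contribute 4.
Tm = 4·4 + 2·18 = 16 + 36 = 52°C

52°C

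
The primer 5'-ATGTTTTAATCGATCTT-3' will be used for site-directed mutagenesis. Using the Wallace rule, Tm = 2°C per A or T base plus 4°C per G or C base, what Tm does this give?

Base counts: T=9, G=2, A=4, C=2
AT pairs contribute 13, GC pairs contribute 4.
Tm = 4·4 + 2·13 = 16 + 26 = 42°C

42°C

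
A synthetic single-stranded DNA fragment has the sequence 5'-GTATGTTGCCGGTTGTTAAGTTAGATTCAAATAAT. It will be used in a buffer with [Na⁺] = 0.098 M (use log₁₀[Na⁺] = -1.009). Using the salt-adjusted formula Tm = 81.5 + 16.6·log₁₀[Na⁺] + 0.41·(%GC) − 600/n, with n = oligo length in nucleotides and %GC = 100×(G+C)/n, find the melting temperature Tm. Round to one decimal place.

60.5°C

Length n = 35. C=3, G=8, T=14, A=10
G+C = 11, so %GC = 11/35 × 100 = 31.429%
Salt term: 16.6 × (-1.009) = -16.749
GC term: 0.41 × 31.429 = 12.886; length term: −600/35 = −17.143
Tm = 81.5 + (-16.749) + 12.886 − 17.143 = 60.494 → 60.5°C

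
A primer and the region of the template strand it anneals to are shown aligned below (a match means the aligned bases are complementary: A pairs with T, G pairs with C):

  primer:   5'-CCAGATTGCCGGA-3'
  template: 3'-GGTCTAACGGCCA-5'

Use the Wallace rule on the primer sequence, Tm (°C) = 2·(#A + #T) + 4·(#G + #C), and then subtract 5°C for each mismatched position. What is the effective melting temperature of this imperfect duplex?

Primer base counts: A=3, T=2, G=4, C=4 → A+T=5, G+C=8
Perfect-match Tm = 2(5) + 4(8) = 10 + 32 = 42°C
Mismatches (positions where the bases are not complementary): 1 (at position 13)
Effective Tm = 42 − 1×5 = 42 − 5 = 37°C

37°C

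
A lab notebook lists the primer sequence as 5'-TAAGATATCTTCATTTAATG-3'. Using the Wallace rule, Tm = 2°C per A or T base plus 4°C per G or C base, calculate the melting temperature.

48°C

Counting bases: A=7, C=2, T=9, G=2
So N_AT = 16 and N_GC = 4.
Tm = 2×16 + 4×4 = 48°C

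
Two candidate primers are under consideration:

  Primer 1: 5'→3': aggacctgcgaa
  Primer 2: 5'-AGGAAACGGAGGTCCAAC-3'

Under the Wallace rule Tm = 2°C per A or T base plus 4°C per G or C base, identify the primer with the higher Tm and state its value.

Primer 2, 56°C

Primer 1: A+T=5, G+C=7 → Tm = 2(5)+4(7) = 38°C
Primer 2: A+T=8, G+C=10 → Tm = 2(8)+4(10) = 56°C
38°C vs 56°C → primer 2 is higher.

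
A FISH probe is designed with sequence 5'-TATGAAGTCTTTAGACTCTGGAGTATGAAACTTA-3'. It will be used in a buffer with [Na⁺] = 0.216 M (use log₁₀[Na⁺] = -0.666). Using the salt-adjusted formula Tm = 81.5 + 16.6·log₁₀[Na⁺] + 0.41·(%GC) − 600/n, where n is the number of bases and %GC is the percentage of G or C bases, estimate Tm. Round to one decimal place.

Length n = 34. Base counts: C=4, A=11, G=7, T=12
G+C = 11, so %GC = 11/34 × 100 = 32.353%
Salt term: 16.6 × (-0.666) = -11.056
GC term: 0.41 × 32.353 = 13.265; length term: −600/34 = −17.647
Tm = 81.5 + (-11.056) + 13.265 − 17.647 = 66.062 → 66.1°C

66.1°C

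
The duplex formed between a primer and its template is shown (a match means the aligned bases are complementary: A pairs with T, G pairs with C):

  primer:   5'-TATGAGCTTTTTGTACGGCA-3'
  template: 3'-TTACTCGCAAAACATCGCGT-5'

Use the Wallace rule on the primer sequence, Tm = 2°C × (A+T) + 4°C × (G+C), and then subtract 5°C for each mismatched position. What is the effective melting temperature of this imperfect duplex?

36°C

Primer base counts: A=4, T=8, G=5, C=3 → A+T=12, G+C=8
Perfect-match Tm = 2(12) + 4(8) = 24 + 32 = 56°C
Mismatches (positions where the bases are not complementary): 4 (at positions 1, 8, 16, 17)
Effective Tm = 56 − 4×5 = 56 − 20 = 36°C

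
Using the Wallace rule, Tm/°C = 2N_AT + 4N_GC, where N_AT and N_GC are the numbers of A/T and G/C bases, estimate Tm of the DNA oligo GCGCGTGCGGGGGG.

Counting bases: C=3, T=1, G=10, A=0
AT pairs contribute 1, GC pairs contribute 13.
Tm = 2×1 + 4×13 = 54°C

54°C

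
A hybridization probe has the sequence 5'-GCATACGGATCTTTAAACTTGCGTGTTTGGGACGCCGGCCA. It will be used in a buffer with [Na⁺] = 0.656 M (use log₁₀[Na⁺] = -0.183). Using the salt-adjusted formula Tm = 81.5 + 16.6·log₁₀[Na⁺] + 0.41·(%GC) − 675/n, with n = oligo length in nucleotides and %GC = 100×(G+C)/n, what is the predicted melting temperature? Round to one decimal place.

Length n = 41. Counting bases: T=11, A=8, G=12, C=10
G+C = 22, so %GC = 22/41 × 100 = 53.659%
Salt term: 16.6 × (-0.183) = -3.038
GC term: 0.41 × 53.659 = 22; length term: −675/41 = −16.463
Tm = 81.5 + (-3.038) + 22 − 16.463 = 83.999 → 84.0°C

84.0°C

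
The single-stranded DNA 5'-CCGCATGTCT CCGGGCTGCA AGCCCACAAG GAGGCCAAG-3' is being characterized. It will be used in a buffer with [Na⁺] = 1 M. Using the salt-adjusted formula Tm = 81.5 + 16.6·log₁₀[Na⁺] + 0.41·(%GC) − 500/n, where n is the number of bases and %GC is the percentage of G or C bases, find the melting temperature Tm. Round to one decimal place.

Length n = 39. G=12, C=14, A=9, T=4
G+C = 26, so %GC = 26/39 × 100 = 66.667%
Salt term: 16.6 × (0) = 0
GC term: 0.41 × 66.667 = 27.333; length term: −500/39 = −12.821
Tm = 81.5 + (0) + 27.333 − 12.821 = 96.012 → 96.0°C

96.0°C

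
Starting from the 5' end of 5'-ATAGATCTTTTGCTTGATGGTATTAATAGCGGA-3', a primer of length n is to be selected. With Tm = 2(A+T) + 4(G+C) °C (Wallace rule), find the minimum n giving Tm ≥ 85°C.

n = 32

First 31 bases: ATAGATCTTTTGCTTGATGGTATTAATAGCG → Tm = 82°C (< 85°C)
First 32 bases: ATAGATCTTTTGCTTGATGGTATTAATAGCGG → Tm = 86°C (≥ 85°C)
Since every base adds ≥2°C, Tm only increases with n, so the threshold is first crossed at n = 32.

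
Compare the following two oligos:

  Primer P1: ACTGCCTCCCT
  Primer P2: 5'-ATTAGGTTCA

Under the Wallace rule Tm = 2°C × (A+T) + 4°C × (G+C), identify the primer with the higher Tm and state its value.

Primer P1, 36°C

Primer P1: A+T=4, G+C=7 → Tm = 2(4)+4(7) = 36°C
Primer P2: A+T=7, G+C=3 → Tm = 2(7)+4(3) = 26°C
36°C vs 26°C → primer P1 is higher.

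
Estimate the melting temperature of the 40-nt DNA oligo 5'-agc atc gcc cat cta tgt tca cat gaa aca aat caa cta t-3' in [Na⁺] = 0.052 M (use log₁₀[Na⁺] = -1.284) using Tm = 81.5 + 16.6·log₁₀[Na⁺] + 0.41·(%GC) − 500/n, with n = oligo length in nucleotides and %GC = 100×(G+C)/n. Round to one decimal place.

63.1°C

Length n = 40. Scanning the sequence gives A=15, C=11, T=10, G=4.
G+C = 15, so %GC = 15/40 × 100 = 37.5%
Salt term: 16.6 × (-1.284) = -21.314
GC term: 0.41 × 37.5 = 15.375; length term: −500/40 = −12.5
Tm = 81.5 + (-21.314) + 15.375 − 12.5 = 63.061 → 63.1°C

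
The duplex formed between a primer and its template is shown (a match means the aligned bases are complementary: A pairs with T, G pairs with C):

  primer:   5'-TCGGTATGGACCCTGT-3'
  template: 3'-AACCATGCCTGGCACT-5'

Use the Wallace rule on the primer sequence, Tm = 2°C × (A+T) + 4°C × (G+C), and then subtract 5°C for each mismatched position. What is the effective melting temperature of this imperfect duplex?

30°C

Primer base counts: A=2, T=5, G=5, C=4 → A+T=7, G+C=9
Perfect-match Tm = 2(7) + 4(9) = 14 + 36 = 50°C
Mismatches (positions where the bases are not complementary): 4 (at positions 2, 7, 13, 16)
Effective Tm = 50 − 4×5 = 50 − 20 = 30°C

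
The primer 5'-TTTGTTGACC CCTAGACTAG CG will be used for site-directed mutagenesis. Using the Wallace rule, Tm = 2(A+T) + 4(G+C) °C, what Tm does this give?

Counting bases: A=4, T=7, C=6, G=5
A+T = 11, G+C = 11
Tm = 2(11) + 4(11) = 22 + 44 = 66°C

66°C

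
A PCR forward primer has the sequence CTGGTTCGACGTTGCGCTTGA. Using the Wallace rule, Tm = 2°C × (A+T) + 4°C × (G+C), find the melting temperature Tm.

T=7, C=5, G=7, A=2
A+T = 9, G+C = 12
Tm = 4·12 + 2·9 = 48 + 18 = 66°C

66°C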